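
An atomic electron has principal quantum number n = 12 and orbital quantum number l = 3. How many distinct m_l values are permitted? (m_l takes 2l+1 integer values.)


m_l ranges from -l to +l in integer steps
So m_l goes from -3 to +3
Count = 2l + 1 = 2*3 + 1
= 7

7


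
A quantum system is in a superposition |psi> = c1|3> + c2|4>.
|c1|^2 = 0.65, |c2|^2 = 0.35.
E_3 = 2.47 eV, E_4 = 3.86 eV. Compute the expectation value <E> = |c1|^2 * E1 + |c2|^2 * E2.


<E> = |c1|^2 * E1 + |c2|^2 * E2
= 0.65 * 2.47 + 0.35 * 3.86
= 1.6055 + 1.351
= 2.9565 eV

2.9565


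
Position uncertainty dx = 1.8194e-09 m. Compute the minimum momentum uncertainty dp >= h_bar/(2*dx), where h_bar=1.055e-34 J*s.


dp = h_bar / (2 * dx)
= 1.055e-34 / (2 * 1.8194e-09)
= 1.055e-34 / 3.6388e-09
= 2.8993e-26 kg*m/s

2.8993e-26


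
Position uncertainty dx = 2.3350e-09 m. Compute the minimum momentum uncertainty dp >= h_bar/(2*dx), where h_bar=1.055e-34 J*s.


dp = h_bar / (2 * dx)
= 1.055e-34 / (2 * 2.3350e-09)
= 1.055e-34 / 4.6700e-09
= 2.2591e-26 kg*m/s

2.2591e-26


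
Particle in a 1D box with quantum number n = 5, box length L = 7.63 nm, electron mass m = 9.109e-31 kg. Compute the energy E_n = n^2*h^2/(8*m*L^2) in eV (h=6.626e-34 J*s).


E = n^2 * h^2 / (8 * m * L^2)
= 5^2 * (6.626e-34)^2 / (8 * 9.109e-31 * (7.63e-9)^2)
= 25 * 4.3904e-67 / (8 * 9.109e-31 * 5.8217e-17)
= 2.5872e-20 J
= 0.1615 eV

0.1615


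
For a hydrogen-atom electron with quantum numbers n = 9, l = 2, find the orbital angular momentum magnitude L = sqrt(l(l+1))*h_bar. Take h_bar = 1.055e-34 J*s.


L = sqrt(l*(l+1)) * h_bar
= sqrt(2 * 3) * 1.055e-34
= sqrt(6) * 1.055e-34
= 2.4495 * 1.055e-34
= 2.5842e-34 J*s

2.5842e-34


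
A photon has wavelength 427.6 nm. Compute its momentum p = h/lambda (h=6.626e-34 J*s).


p = h / lambda
= 6.626e-34 / (427.6e-9)
= 6.626e-34 / 4.2760e-07
= 1.5496e-27 kg*m/s

1.5496e-27


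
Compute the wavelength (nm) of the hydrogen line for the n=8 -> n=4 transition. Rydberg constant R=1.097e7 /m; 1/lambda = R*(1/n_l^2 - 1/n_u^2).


1/lambda = R * (1/n_l^2 - 1/n_u^2)
= 1.097e7 * (1/4^2 - 1/8^2)
= 1.097e7 * (0.0625 - 0.015625)
= 1.097e7 * 0.046875
= 5.1422e+05 /m
lambda = 1 / 5.1422e+05 = 1944.6977 nm

1944.6977


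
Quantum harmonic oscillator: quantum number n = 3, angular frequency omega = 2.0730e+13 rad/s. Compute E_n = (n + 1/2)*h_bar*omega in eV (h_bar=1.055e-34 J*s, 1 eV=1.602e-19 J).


E = (n + 1/2) * h_bar * omega
= (3 + 0.5) * 1.055e-34 * 2.0730e+13
= 3.5 * 2.1870e-21
= 7.6546e-21 J
= 0.0478 eV

0.0478


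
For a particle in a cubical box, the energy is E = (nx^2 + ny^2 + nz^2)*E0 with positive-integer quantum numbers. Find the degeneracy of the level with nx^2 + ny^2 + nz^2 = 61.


Enumerate all (nx, ny, nz) with nx^2 + ny^2 + nz^2 = 61:
(3,4,6)
(3,6,4)
(4,3,6)
(4,6,3)
(6,3,4)
(6,4,3)
Total degeneracy = 6

6


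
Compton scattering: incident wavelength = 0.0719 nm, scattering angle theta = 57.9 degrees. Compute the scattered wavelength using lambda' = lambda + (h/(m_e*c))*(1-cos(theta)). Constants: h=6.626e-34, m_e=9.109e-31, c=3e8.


Compton wavelength: h/(m_e*c) = 2.4247e-12 m
d_lambda = 2.4247e-12 * (1 - cos(57.9 deg))
= 2.4247e-12 * 0.468601
= 1.1362e-12 m = 0.001136 nm
lambda' = 0.0719 + 0.001136
= 0.073036 nm

0.073036


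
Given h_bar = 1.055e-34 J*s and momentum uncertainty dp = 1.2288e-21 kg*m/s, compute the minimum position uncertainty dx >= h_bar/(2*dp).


dx = h_bar / (2 * dp)
= 1.055e-34 / (2 * 1.2288e-21)
= 1.055e-34 / 2.4576e-21
= 4.2928e-14 m

4.2928e-14


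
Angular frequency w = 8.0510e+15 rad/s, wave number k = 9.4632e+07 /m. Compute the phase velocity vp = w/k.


vp = w / k
= 8.0510e+15 / 9.4632e+07
= 8.5077e+07 m/s

8.5077e+07


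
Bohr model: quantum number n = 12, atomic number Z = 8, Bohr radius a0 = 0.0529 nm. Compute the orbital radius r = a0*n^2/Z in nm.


r = a0 * n^2 / Z
= 0.0529 * 12^2 / 8
= 0.0529 * 144 / 8
= 0.9522 nm

0.9522


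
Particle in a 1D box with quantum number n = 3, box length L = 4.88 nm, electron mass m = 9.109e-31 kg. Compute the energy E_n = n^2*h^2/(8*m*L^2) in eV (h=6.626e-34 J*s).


E = n^2 * h^2 / (8 * m * L^2)
= 3^2 * (6.626e-34)^2 / (8 * 9.109e-31 * (4.88e-9)^2)
= 9 * 4.3904e-67 / (8 * 9.109e-31 * 2.3814e-17)
= 2.2769e-20 J
= 0.1421 eV

0.1421


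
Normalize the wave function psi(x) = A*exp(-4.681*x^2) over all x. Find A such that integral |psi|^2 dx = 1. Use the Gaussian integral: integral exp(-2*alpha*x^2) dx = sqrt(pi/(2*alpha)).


integral |psi|^2 dx = A^2 * sqrt(pi/(2*alpha)) = 1
A^2 = sqrt(2*alpha/pi)
= sqrt(2 * 4.681 / pi)
= 1.726273
A = sqrt(1.726273)
= 1.3139

1.3139


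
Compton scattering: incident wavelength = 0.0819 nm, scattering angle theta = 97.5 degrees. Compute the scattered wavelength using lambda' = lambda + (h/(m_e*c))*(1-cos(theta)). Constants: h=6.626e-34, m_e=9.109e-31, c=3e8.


Compton wavelength: h/(m_e*c) = 2.4247e-12 m
d_lambda = 2.4247e-12 * (1 - cos(97.5 deg))
= 2.4247e-12 * 1.130526
= 2.7412e-12 m = 0.002741 nm
lambda' = 0.0819 + 0.002741
= 0.084641 nm

0.084641


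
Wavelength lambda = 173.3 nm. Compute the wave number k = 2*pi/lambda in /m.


k = 2 * pi / lambda
= 6.2832 / (173.3e-9)
= 6.2832 / 1.7330e-07
= 3.6256e+07 /m

3.6256e+07


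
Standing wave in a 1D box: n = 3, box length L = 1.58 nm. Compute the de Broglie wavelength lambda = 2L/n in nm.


lambda = 2L / n
= 2 * 1.58 / 3
= 3.16 / 3
= 1.0533 nm

1.0533


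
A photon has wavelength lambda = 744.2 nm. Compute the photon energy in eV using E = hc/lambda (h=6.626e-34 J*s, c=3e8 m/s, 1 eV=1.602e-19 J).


E = hc / lambda
= (6.626e-34)(3e8) / (744.2e-9)
= 1.9878e-25 / 7.4420e-07
= 2.6711e-19 J
Converting to eV: 2.6711e-19 / 1.602e-19
= 1.6673 eV

1.6673


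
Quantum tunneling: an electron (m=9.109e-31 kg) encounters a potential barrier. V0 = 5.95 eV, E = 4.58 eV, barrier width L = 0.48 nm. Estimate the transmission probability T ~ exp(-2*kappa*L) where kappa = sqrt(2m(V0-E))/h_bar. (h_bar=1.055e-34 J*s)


V0 - E = 1.37 eV = 2.1947e-19 J
kappa = sqrt(2 * m * (V0-E)) / h_bar
= sqrt(2 * 9.109e-31 * 2.1947e-19) / 1.055e-34
= 5.9936e+09 /m
2*kappa*L = 2 * 5.9936e+09 * 0.48e-9
= 5.7539
T = exp(-5.7539) = 3.170461e-03

3.170461e-03


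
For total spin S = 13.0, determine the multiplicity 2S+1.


Spin multiplicity = 2S + 1
= 2 * 13.0 + 1
= 26.0 + 1
= 27

27


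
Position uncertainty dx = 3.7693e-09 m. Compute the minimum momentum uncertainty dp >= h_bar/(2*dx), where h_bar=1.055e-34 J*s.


dp = h_bar / (2 * dx)
= 1.055e-34 / (2 * 3.7693e-09)
= 1.055e-34 / 7.5386e-09
= 1.3995e-26 kg*m/s

1.3995e-26


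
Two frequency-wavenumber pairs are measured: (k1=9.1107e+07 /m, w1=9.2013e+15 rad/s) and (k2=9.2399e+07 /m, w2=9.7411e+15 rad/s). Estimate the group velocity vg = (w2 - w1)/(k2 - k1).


vg = (w2 - w1) / (k2 - k1)
= (9.7411e+15 - 9.2013e+15) / (9.2399e+07 - 9.1107e+07)
= 5.3980e+14 / 1.2920e+06
= 4.1780e+08 m/s

4.1780e+08


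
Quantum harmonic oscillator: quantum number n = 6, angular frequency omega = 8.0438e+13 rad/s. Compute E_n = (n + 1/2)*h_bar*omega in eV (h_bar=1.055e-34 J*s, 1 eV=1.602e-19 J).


E = (n + 1/2) * h_bar * omega
= (6 + 0.5) * 1.055e-34 * 8.0438e+13
= 6.5 * 8.4862e-21
= 5.5160e-20 J
= 0.3443 eV

0.3443


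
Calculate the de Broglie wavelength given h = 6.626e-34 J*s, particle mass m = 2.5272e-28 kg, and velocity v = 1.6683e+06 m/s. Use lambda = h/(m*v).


lambda = h / (m * v)
= 6.626e-34 / (2.5272e-28 * 1.6683e+06)
= 6.626e-34 / 4.2161e-22
= 1.5716e-12 m

1.5716e-12


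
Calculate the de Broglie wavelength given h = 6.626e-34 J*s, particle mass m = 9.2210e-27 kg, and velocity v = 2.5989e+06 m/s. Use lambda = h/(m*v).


lambda = h / (m * v)
= 6.626e-34 / (9.2210e-27 * 2.5989e+06)
= 6.626e-34 / 2.3964e-20
= 2.7649e-14 m

2.7649e-14


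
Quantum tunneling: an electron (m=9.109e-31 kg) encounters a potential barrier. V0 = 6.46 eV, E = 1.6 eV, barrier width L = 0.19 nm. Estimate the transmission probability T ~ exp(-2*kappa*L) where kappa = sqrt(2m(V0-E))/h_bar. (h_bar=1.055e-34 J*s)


V0 - E = 4.86 eV = 7.7857e-19 J
kappa = sqrt(2 * m * (V0-E)) / h_bar
= sqrt(2 * 9.109e-31 * 7.7857e-19) / 1.055e-34
= 1.1289e+10 /m
2*kappa*L = 2 * 1.1289e+10 * 0.19e-9
= 4.2897
T = exp(-4.2897) = 1.370850e-02

1.370850e-02


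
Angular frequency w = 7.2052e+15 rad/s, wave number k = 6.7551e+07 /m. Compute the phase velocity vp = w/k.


vp = w / k
= 7.2052e+15 / 6.7551e+07
= 1.0666e+08 m/s

1.0666e+08


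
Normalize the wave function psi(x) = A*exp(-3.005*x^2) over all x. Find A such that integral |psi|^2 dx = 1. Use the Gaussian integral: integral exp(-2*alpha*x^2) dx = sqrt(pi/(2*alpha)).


integral |psi|^2 dx = A^2 * sqrt(pi/(2*alpha)) = 1
A^2 = sqrt(2*alpha/pi)
= sqrt(2 * 3.005 / pi)
= 1.383128
A = sqrt(1.383128)
= 1.1761

1.1761


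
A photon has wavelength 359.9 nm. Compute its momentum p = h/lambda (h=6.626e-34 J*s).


p = h / lambda
= 6.626e-34 / (359.9e-9)
= 6.626e-34 / 3.5990e-07
= 1.8411e-27 kg*m/s

1.8411e-27


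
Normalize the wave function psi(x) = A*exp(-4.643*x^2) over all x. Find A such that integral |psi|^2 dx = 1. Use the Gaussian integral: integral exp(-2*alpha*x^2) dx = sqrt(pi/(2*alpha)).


integral |psi|^2 dx = A^2 * sqrt(pi/(2*alpha)) = 1
A^2 = sqrt(2*alpha/pi)
= sqrt(2 * 4.643 / pi)
= 1.719251
A = sqrt(1.719251)
= 1.3112

1.3112


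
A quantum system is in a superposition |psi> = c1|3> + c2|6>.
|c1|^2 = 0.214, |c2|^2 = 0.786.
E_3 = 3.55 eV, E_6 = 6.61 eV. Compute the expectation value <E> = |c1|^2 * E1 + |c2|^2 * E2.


<E> = |c1|^2 * E1 + |c2|^2 * E2
= 0.214 * 3.55 + 0.786 * 6.61
= 0.7597 + 5.1955
= 5.9552 eV

5.9552


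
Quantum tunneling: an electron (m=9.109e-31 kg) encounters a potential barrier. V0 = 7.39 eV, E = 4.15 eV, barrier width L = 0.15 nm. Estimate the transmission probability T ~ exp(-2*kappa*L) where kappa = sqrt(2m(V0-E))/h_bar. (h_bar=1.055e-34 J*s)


V0 - E = 3.24 eV = 5.1905e-19 J
kappa = sqrt(2 * m * (V0-E)) / h_bar
= sqrt(2 * 9.109e-31 * 5.1905e-19) / 1.055e-34
= 9.2173e+09 /m
2*kappa*L = 2 * 9.2173e+09 * 0.15e-9
= 2.7652
T = exp(-2.7652) = 6.296497e-02

6.296497e-02


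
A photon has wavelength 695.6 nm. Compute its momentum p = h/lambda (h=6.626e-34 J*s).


p = h / lambda
= 6.626e-34 / (695.6e-9)
= 6.626e-34 / 6.9560e-07
= 9.5256e-28 kg*m/s

9.5256e-28


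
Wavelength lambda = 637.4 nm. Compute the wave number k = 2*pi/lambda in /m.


k = 2 * pi / lambda
= 6.2832 / (637.4e-9)
= 6.2832 / 6.3740e-07
= 9.8575e+06 /m

9.8575e+06


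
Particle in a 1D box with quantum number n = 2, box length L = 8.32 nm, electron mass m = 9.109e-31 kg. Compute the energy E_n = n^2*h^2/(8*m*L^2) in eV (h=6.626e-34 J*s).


E = n^2 * h^2 / (8 * m * L^2)
= 2^2 * (6.626e-34)^2 / (8 * 9.109e-31 * (8.32e-9)^2)
= 4 * 4.3904e-67 / (8 * 9.109e-31 * 6.9222e-17)
= 3.4814e-21 J
= 0.0217 eV

0.0217


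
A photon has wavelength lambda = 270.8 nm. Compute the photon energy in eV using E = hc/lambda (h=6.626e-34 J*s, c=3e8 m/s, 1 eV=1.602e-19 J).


E = hc / lambda
= (6.626e-34)(3e8) / (270.8e-9)
= 1.9878e-25 / 2.7080e-07
= 7.3405e-19 J
Converting to eV: 7.3405e-19 / 1.602e-19
= 4.5821 eV

4.5821


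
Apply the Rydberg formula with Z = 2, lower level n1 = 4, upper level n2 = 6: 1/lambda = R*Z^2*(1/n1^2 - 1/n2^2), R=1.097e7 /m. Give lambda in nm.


1/lambda = R * Z^2 * (1/n1^2 - 1/n2^2)
= 1.097e7 * 2^2 * (1/4^2 - 1/6^2)
= 1.097e7 * 4 * (0.0625 - 0.027778)
= 1.5236e+06 /m
lambda = 1 / 1.5236e+06
= 656.3355 nm

656.3355


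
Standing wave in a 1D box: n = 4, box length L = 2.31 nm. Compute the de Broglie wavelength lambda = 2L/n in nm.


lambda = 2L / n
= 2 * 2.31 / 4
= 4.62 / 4
= 1.155 nm

1.155


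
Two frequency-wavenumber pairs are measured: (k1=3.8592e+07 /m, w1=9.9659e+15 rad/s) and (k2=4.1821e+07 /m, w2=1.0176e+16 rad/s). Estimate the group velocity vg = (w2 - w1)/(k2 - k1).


vg = (w2 - w1) / (k2 - k1)
= (1.0176e+16 - 9.9659e+15) / (4.1821e+07 - 3.8592e+07)
= 2.1010e+14 / 3.2290e+06
= 6.5067e+07 m/s

6.5067e+07


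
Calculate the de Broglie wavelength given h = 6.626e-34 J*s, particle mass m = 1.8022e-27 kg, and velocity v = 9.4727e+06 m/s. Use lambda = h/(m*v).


lambda = h / (m * v)
= 6.626e-34 / (1.8022e-27 * 9.4727e+06)
= 6.626e-34 / 1.7072e-20
= 3.8813e-14 m

3.8813e-14


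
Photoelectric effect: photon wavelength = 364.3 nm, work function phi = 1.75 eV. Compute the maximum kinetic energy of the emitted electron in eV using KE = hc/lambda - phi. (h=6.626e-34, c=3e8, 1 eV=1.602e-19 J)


E_photon = hc / lambda
= (6.626e-34)(3e8) / (364.3e-9)
= 5.4565e-19 J
= 3.406 eV
KE = E_photon - phi
= 3.406 - 1.75
= 1.656 eV

1.656


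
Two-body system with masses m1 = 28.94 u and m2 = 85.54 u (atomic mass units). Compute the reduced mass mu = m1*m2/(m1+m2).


mu = m1 * m2 / (m1 + m2)
= 28.94 * 85.54 / (28.94 + 85.54)
= 2475.5276 / 114.48
= 21.6241 u

21.6241


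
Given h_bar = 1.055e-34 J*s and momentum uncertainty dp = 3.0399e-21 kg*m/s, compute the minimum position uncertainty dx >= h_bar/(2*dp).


dx = h_bar / (2 * dp)
= 1.055e-34 / (2 * 3.0399e-21)
= 1.055e-34 / 6.0798e-21
= 1.7353e-14 m

1.7353e-14


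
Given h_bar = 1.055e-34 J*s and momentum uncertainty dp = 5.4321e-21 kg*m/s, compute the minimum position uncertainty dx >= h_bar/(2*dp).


dx = h_bar / (2 * dp)
= 1.055e-34 / (2 * 5.4321e-21)
= 1.055e-34 / 1.0864e-20
= 9.7108e-15 m

9.7108e-15


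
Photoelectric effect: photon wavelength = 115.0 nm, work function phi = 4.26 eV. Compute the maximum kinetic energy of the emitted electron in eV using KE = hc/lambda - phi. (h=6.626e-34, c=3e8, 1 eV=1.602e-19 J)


E_photon = hc / lambda
= (6.626e-34)(3e8) / (115.0e-9)
= 1.7285e-18 J
= 10.7898 eV
KE = E_photon - phi
= 10.7898 - 4.26
= 6.5298 eV

6.5298


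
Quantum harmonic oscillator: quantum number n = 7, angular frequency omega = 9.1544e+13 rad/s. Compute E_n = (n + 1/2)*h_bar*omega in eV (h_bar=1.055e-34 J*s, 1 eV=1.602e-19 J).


E = (n + 1/2) * h_bar * omega
= (7 + 0.5) * 1.055e-34 * 9.1544e+13
= 7.5 * 9.6579e-21
= 7.2434e-20 J
= 0.4521 eV

0.4521


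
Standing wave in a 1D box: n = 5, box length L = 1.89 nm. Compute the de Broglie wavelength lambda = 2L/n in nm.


lambda = 2L / n
= 2 * 1.89 / 5
= 3.78 / 5
= 0.756 nm

0.756


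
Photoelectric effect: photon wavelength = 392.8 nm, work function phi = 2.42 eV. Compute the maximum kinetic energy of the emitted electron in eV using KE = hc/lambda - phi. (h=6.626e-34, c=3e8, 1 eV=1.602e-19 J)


E_photon = hc / lambda
= (6.626e-34)(3e8) / (392.8e-9)
= 5.0606e-19 J
= 3.1589 eV
KE = E_photon - phi
= 3.1589 - 2.42
= 0.7389 eV

0.7389


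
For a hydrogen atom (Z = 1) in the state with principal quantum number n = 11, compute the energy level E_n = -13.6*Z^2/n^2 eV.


E_n = -13.6 * Z^2 / n^2
= -13.6 * 1^2 / 11^2
= -13.6 * 1 / 121
= -0.1124 eV

-0.1124


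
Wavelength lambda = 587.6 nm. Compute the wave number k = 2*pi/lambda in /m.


k = 2 * pi / lambda
= 6.2832 / (587.6e-9)
= 6.2832 / 5.8760e-07
= 1.0693e+07 /m

1.0693e+07


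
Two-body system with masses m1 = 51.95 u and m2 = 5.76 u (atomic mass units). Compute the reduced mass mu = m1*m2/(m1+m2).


mu = m1 * m2 / (m1 + m2)
= 51.95 * 5.76 / (51.95 + 5.76)
= 299.232 / 57.71
= 5.1851 u

5.1851


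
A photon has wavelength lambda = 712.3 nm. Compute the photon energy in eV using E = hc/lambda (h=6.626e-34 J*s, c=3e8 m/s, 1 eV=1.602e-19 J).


E = hc / lambda
= (6.626e-34)(3e8) / (712.3e-9)
= 1.9878e-25 / 7.1230e-07
= 2.7907e-19 J
Converting to eV: 2.7907e-19 / 1.602e-19
= 1.742 eV

1.742


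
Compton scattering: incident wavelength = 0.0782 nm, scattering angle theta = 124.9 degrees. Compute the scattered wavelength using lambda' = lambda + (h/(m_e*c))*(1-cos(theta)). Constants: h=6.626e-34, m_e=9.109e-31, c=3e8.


Compton wavelength: h/(m_e*c) = 2.4247e-12 m
d_lambda = 2.4247e-12 * (1 - cos(124.9 deg))
= 2.4247e-12 * 1.572146
= 3.8120e-12 m = 0.003812 nm
lambda' = 0.0782 + 0.003812
= 0.082012 nm

0.082012


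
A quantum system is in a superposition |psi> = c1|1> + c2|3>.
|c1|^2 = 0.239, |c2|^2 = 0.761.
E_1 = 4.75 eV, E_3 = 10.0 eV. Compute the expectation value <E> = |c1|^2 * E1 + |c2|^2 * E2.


<E> = |c1|^2 * E1 + |c2|^2 * E2
= 0.239 * 4.75 + 0.761 * 10.0
= 1.1352 + 7.61
= 8.7453 eV

8.7453


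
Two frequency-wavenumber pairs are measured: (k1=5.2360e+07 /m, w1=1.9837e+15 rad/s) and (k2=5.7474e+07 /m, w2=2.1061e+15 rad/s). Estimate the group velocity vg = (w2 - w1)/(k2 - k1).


vg = (w2 - w1) / (k2 - k1)
= (2.1061e+15 - 1.9837e+15) / (5.7474e+07 - 5.2360e+07)
= 1.2240e+14 / 5.1140e+06
= 2.3934e+07 m/s

2.3934e+07


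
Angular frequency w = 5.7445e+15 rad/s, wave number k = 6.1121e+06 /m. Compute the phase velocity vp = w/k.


vp = w / k
= 5.7445e+15 / 6.1121e+06
= 9.3986e+08 m/s

9.3986e+08


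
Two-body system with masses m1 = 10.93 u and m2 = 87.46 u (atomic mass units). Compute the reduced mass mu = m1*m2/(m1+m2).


mu = m1 * m2 / (m1 + m2)
= 10.93 * 87.46 / (10.93 + 87.46)
= 955.9378 / 98.39
= 9.7158 u

9.7158


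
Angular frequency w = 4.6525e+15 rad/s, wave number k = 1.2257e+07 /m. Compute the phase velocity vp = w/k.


vp = w / k
= 4.6525e+15 / 1.2257e+07
= 3.7958e+08 m/s

3.7958e+08


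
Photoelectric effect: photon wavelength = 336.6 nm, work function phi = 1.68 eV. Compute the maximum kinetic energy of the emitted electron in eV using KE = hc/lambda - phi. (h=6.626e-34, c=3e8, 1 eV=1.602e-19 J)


E_photon = hc / lambda
= (6.626e-34)(3e8) / (336.6e-9)
= 5.9055e-19 J
= 3.6863 eV
KE = E_photon - phi
= 3.6863 - 1.68
= 2.0063 eV

2.0063


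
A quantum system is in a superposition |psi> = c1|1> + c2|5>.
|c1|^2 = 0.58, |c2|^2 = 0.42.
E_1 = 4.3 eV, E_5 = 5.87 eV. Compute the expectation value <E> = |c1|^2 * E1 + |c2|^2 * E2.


<E> = |c1|^2 * E1 + |c2|^2 * E2
= 0.58 * 4.3 + 0.42 * 5.87
= 2.494 + 2.4654
= 4.9594 eV

4.9594


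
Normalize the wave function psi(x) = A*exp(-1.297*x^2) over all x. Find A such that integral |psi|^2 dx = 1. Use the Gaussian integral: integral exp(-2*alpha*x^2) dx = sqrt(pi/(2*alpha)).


integral |psi|^2 dx = A^2 * sqrt(pi/(2*alpha)) = 1
A^2 = sqrt(2*alpha/pi)
= sqrt(2 * 1.297 / pi)
= 0.908678
A = sqrt(0.908678)
= 0.9532

0.9532


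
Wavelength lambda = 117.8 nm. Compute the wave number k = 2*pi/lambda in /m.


k = 2 * pi / lambda
= 6.2832 / (117.8e-9)
= 6.2832 / 1.1780e-07
= 5.3338e+07 /m

5.3338e+07


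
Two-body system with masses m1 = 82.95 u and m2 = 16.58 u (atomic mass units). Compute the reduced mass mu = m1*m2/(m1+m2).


mu = m1 * m2 / (m1 + m2)
= 82.95 * 16.58 / (82.95 + 16.58)
= 1375.311 / 99.53
= 13.8181 u

13.8181


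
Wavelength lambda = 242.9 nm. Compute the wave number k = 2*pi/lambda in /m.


k = 2 * pi / lambda
= 6.2832 / (242.9e-9)
= 6.2832 / 2.4290e-07
= 2.5867e+07 /m

2.5867e+07


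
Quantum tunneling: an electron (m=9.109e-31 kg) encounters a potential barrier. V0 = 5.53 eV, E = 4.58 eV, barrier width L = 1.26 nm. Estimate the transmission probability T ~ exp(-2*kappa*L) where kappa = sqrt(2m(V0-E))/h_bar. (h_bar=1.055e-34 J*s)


V0 - E = 0.95 eV = 1.5219e-19 J
kappa = sqrt(2 * m * (V0-E)) / h_bar
= sqrt(2 * 9.109e-31 * 1.5219e-19) / 1.055e-34
= 4.9910e+09 /m
2*kappa*L = 2 * 4.9910e+09 * 1.26e-9
= 12.5774
T = exp(-12.5774) = 3.449029e-06

3.449029e-06


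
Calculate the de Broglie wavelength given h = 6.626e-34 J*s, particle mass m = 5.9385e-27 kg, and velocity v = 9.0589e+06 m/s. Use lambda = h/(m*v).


lambda = h / (m * v)
= 6.626e-34 / (5.9385e-27 * 9.0589e+06)
= 6.626e-34 / 5.3796e-20
= 1.2317e-14 m

1.2317e-14


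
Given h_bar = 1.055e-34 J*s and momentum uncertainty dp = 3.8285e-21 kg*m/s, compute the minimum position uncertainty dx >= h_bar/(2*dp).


dx = h_bar / (2 * dp)
= 1.055e-34 / (2 * 3.8285e-21)
= 1.055e-34 / 7.6570e-21
= 1.3778e-14 m

1.3778e-14


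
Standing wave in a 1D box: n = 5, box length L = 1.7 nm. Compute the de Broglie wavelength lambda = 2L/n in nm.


lambda = 2L / n
= 2 * 1.7 / 5
= 3.4 / 5
= 0.68 nm

0.68


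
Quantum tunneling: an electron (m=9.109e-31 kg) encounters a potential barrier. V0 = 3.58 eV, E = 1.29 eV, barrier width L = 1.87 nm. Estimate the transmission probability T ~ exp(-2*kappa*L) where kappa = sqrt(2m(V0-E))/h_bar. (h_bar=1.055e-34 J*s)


V0 - E = 2.29 eV = 3.6686e-19 J
kappa = sqrt(2 * m * (V0-E)) / h_bar
= sqrt(2 * 9.109e-31 * 3.6686e-19) / 1.055e-34
= 7.7490e+09 /m
2*kappa*L = 2 * 7.7490e+09 * 1.87e-9
= 28.9813
T = exp(-28.9813) = 2.591571e-13

2.591571e-13


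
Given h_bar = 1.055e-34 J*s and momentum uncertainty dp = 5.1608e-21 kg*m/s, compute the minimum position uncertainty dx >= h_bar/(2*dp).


dx = h_bar / (2 * dp)
= 1.055e-34 / (2 * 5.1608e-21)
= 1.055e-34 / 1.0322e-20
= 1.0221e-14 m

1.0221e-14


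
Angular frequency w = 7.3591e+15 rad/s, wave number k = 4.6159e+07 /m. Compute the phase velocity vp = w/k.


vp = w / k
= 7.3591e+15 / 4.6159e+07
= 1.5943e+08 m/s

1.5943e+08


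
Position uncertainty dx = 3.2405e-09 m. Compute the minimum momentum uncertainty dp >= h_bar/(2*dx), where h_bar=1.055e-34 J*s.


dp = h_bar / (2 * dx)
= 1.055e-34 / (2 * 3.2405e-09)
= 1.055e-34 / 6.4810e-09
= 1.6278e-26 kg*m/s

1.6278e-26


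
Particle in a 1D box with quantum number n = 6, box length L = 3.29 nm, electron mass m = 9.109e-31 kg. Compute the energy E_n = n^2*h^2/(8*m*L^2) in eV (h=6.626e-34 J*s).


E = n^2 * h^2 / (8 * m * L^2)
= 6^2 * (6.626e-34)^2 / (8 * 9.109e-31 * (3.29e-9)^2)
= 36 * 4.3904e-67 / (8 * 9.109e-31 * 1.0824e-17)
= 2.0038e-19 J
= 1.2508 eV

1.2508


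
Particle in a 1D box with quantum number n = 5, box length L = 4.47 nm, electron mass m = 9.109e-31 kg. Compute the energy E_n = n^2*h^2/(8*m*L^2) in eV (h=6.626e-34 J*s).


E = n^2 * h^2 / (8 * m * L^2)
= 5^2 * (6.626e-34)^2 / (8 * 9.109e-31 * (4.47e-9)^2)
= 25 * 4.3904e-67 / (8 * 9.109e-31 * 1.9981e-17)
= 7.5382e-20 J
= 0.4705 eV

0.4705


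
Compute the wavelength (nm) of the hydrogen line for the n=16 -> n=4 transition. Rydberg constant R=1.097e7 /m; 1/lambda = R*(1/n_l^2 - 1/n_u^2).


1/lambda = R * (1/n_l^2 - 1/n_u^2)
= 1.097e7 * (1/4^2 - 1/16^2)
= 1.097e7 * (0.0625 - 0.003906)
= 1.097e7 * 0.058594
= 6.4277e+05 /m
lambda = 1 / 6.4277e+05 = 1555.7581 nm

1555.7581


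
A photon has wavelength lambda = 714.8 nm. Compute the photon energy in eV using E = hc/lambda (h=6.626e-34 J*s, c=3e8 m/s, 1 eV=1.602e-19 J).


E = hc / lambda
= (6.626e-34)(3e8) / (714.8e-9)
= 1.9878e-25 / 7.1480e-07
= 2.7809e-19 J
Converting to eV: 2.7809e-19 / 1.602e-19
= 1.7359 eV

1.7359


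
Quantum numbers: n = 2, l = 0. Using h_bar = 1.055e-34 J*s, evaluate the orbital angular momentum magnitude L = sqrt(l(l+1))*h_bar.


L = sqrt(l*(l+1)) * h_bar
= sqrt(0 * 1) * 1.055e-34
= sqrt(0) * 1.055e-34
= 0.0 * 1.055e-34
= 0.0000e+00 J*s

0.0000e+00


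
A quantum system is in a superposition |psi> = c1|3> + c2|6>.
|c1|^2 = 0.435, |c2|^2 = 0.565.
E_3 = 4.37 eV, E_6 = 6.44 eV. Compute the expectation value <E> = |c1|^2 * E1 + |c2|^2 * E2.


<E> = |c1|^2 * E1 + |c2|^2 * E2
= 0.435 * 4.37 + 0.565 * 6.44
= 1.901 + 3.6386
= 5.5396 eV

5.5396


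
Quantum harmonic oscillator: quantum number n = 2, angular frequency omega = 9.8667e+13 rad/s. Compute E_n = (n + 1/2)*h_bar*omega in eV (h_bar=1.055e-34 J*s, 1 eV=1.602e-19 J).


E = (n + 1/2) * h_bar * omega
= (2 + 0.5) * 1.055e-34 * 9.8667e+13
= 2.5 * 1.0409e-20
= 2.6023e-20 J
= 0.1624 eV

0.1624


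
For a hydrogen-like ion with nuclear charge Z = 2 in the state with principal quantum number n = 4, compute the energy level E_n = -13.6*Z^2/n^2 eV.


E_n = -13.6 * Z^2 / n^2
= -13.6 * 2^2 / 4^2
= -13.6 * 4 / 16
= -3.4 eV

-3.4


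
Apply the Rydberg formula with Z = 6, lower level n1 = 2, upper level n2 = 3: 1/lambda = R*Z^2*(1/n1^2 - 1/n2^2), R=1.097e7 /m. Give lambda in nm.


1/lambda = R * Z^2 * (1/n1^2 - 1/n2^2)
= 1.097e7 * 6^2 * (1/2^2 - 1/3^2)
= 1.097e7 * 36 * (0.25 - 0.111111)
= 5.4850e+07 /m
lambda = 1 / 5.4850e+07
= 18.2315 nm

18.2315


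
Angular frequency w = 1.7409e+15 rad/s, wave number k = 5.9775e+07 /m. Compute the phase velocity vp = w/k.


vp = w / k
= 1.7409e+15 / 5.9775e+07
= 2.9124e+07 m/s

2.9124e+07


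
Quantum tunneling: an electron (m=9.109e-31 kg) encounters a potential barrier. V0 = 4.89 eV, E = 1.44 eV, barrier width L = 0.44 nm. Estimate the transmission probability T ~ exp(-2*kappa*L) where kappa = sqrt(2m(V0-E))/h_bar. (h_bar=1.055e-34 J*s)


V0 - E = 3.45 eV = 5.5269e-19 J
kappa = sqrt(2 * m * (V0-E)) / h_bar
= sqrt(2 * 9.109e-31 * 5.5269e-19) / 1.055e-34
= 9.5113e+09 /m
2*kappa*L = 2 * 9.5113e+09 * 0.44e-9
= 8.3699
T = exp(-8.3699) = 2.317338e-04

2.317338e-04


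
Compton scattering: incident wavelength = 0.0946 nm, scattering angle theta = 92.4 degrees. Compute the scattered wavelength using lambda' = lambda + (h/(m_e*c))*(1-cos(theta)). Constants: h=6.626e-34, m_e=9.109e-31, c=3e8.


Compton wavelength: h/(m_e*c) = 2.4247e-12 m
d_lambda = 2.4247e-12 * (1 - cos(92.4 deg))
= 2.4247e-12 * 1.041876
= 2.5262e-12 m = 0.002526 nm
lambda' = 0.0946 + 0.002526
= 0.097126 nm

0.097126


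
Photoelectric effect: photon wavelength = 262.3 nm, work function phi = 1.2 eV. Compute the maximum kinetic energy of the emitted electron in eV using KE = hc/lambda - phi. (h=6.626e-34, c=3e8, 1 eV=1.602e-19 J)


E_photon = hc / lambda
= (6.626e-34)(3e8) / (262.3e-9)
= 7.5783e-19 J
= 4.7306 eV
KE = E_photon - phi
= 4.7306 - 1.2
= 3.5306 eV

3.5306


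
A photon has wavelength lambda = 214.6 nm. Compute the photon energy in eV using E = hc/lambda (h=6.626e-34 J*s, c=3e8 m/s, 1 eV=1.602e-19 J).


E = hc / lambda
= (6.626e-34)(3e8) / (214.6e-9)
= 1.9878e-25 / 2.1460e-07
= 9.2628e-19 J
Converting to eV: 9.2628e-19 / 1.602e-19
= 5.782 eV

5.782


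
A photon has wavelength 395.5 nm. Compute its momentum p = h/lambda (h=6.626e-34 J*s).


p = h / lambda
= 6.626e-34 / (395.5e-9)
= 6.626e-34 / 3.9550e-07
= 1.6753e-27 kg*m/s

1.6753e-27


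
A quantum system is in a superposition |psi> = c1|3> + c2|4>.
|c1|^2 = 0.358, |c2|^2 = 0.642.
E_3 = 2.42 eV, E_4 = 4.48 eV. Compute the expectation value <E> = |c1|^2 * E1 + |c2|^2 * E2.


<E> = |c1|^2 * E1 + |c2|^2 * E2
= 0.358 * 2.42 + 0.642 * 4.48
= 0.8664 + 2.8762
= 3.7425 eV

3.7425


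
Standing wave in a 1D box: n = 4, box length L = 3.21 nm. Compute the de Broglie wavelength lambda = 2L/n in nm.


lambda = 2L / n
= 2 * 3.21 / 4
= 6.42 / 4
= 1.605 nm

1.605


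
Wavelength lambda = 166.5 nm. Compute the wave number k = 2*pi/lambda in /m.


k = 2 * pi / lambda
= 6.2832 / (166.5e-9)
= 6.2832 / 1.6650e-07
= 3.7737e+07 /m

3.7737e+07


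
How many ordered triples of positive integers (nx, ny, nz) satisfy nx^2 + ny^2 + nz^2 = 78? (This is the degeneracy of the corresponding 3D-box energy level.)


Enumerate all (nx, ny, nz) with nx^2 + ny^2 + nz^2 = 78:
(2,5,7)
(2,7,5)
(5,2,7)
(5,7,2)
(7,2,5)
(7,5,2)
Total degeneracy = 6

6


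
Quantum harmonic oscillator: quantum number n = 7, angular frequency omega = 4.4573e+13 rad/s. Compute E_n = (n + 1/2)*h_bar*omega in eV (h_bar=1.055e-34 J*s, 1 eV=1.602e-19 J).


E = (n + 1/2) * h_bar * omega
= (7 + 0.5) * 1.055e-34 * 4.4573e+13
= 7.5 * 4.7025e-21
= 3.5268e-20 J
= 0.2202 eV

0.2202


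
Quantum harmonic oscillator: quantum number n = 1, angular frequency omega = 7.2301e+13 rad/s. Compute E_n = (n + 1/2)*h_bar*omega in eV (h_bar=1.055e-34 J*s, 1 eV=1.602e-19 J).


E = (n + 1/2) * h_bar * omega
= (1 + 0.5) * 1.055e-34 * 7.2301e+13
= 1.5 * 7.6278e-21
= 1.1442e-20 J
= 0.0714 eV

0.0714


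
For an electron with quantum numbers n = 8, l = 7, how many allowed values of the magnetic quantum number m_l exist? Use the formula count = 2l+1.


m_l ranges from -l to +l in integer steps
So m_l goes from -7 to +7
Count = 2l + 1 = 2*7 + 1
= 15

15


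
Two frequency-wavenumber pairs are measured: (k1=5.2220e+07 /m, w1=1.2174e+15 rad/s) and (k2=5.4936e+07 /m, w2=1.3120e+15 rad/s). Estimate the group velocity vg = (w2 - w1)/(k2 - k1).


vg = (w2 - w1) / (k2 - k1)
= (1.3120e+15 - 1.2174e+15) / (5.4936e+07 - 5.2220e+07)
= 9.4600e+13 / 2.7160e+06
= 3.4831e+07 m/s

3.4831e+07


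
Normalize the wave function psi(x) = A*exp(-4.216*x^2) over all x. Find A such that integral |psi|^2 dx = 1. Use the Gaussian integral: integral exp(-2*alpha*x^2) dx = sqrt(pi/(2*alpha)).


integral |psi|^2 dx = A^2 * sqrt(pi/(2*alpha)) = 1
A^2 = sqrt(2*alpha/pi)
= sqrt(2 * 4.216 / pi)
= 1.638288
A = sqrt(1.638288)
= 1.28

1.28


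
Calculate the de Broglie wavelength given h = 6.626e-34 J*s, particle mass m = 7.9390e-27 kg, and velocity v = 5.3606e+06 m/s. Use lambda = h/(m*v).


lambda = h / (m * v)
= 6.626e-34 / (7.9390e-27 * 5.3606e+06)
= 6.626e-34 / 4.2558e-20
= 1.5569e-14 m

1.5569e-14


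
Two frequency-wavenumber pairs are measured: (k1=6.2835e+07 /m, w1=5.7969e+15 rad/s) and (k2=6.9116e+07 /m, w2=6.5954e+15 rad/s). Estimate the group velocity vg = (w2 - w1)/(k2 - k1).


vg = (w2 - w1) / (k2 - k1)
= (6.5954e+15 - 5.7969e+15) / (6.9116e+07 - 6.2835e+07)
= 7.9850e+14 / 6.2810e+06
= 1.2713e+08 m/s

1.2713e+08


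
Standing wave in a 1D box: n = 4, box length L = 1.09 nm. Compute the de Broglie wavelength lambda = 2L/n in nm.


lambda = 2L / n
= 2 * 1.09 / 4
= 2.18 / 4
= 0.545 nm

0.545


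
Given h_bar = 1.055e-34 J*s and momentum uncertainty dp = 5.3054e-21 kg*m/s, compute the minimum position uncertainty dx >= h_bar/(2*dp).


dx = h_bar / (2 * dp)
= 1.055e-34 / (2 * 5.3054e-21)
= 1.055e-34 / 1.0611e-20
= 9.9427e-15 m

9.9427e-15


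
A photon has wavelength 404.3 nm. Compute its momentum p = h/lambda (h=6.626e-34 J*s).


p = h / lambda
= 6.626e-34 / (404.3e-9)
= 6.626e-34 / 4.0430e-07
= 1.6389e-27 kg*m/s

1.6389e-27


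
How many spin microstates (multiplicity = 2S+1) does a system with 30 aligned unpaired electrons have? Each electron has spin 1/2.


Total spin S = N * (1/2) = 30 * 0.5 = 15.0
Spin multiplicity = 2S + 1
= 2 * 15.0 + 1
= 31

31


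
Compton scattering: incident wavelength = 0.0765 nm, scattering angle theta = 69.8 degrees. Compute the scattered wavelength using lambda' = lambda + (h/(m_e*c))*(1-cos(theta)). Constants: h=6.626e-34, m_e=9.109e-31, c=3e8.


Compton wavelength: h/(m_e*c) = 2.4247e-12 m
d_lambda = 2.4247e-12 * (1 - cos(69.8 deg))
= 2.4247e-12 * 0.654702
= 1.5875e-12 m = 0.001587 nm
lambda' = 0.0765 + 0.001587
= 0.078087 nm

0.078087


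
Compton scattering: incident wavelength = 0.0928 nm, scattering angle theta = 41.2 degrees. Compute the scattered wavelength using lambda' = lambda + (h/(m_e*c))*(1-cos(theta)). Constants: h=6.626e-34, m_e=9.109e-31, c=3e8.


Compton wavelength: h/(m_e*c) = 2.4247e-12 m
d_lambda = 2.4247e-12 * (1 - cos(41.2 deg))
= 2.4247e-12 * 0.247585
= 6.0032e-13 m = 0.0006 nm
lambda' = 0.0928 + 0.0006
= 0.0934 nm

0.0934


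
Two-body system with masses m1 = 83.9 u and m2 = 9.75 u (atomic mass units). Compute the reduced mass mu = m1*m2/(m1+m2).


mu = m1 * m2 / (m1 + m2)
= 83.9 * 9.75 / (83.9 + 9.75)
= 818.025 / 93.65
= 8.7349 u

8.7349


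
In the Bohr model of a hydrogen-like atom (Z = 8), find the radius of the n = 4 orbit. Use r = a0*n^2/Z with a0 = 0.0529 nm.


r = a0 * n^2 / Z
= 0.0529 * 4^2 / 8
= 0.0529 * 16 / 8
= 0.1058 nm

0.1058


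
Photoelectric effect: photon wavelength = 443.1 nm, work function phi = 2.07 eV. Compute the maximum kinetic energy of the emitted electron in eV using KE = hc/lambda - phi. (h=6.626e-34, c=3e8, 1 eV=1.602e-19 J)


E_photon = hc / lambda
= (6.626e-34)(3e8) / (443.1e-9)
= 4.4861e-19 J
= 2.8003 eV
KE = E_photon - phi
= 2.8003 - 2.07
= 0.7303 eV

0.7303


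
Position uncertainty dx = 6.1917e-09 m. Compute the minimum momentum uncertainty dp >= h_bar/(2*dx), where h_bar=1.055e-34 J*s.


dp = h_bar / (2 * dx)
= 1.055e-34 / (2 * 6.1917e-09)
= 1.055e-34 / 1.2383e-08
= 8.5195e-27 kg*m/s

8.5195e-27


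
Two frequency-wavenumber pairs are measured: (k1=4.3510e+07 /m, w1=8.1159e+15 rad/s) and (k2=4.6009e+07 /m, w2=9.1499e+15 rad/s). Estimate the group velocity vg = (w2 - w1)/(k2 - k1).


vg = (w2 - w1) / (k2 - k1)
= (9.1499e+15 - 8.1159e+15) / (4.6009e+07 - 4.3510e+07)
= 1.0340e+15 / 2.4990e+06
= 4.1377e+08 m/s

4.1377e+08


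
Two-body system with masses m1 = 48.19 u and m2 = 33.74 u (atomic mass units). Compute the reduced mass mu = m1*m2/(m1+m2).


mu = m1 * m2 / (m1 + m2)
= 48.19 * 33.74 / (48.19 + 33.74)
= 1625.9306 / 81.93
= 19.8454 u

19.8454


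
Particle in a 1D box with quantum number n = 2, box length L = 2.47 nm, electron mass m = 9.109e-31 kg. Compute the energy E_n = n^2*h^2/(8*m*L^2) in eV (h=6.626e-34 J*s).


E = n^2 * h^2 / (8 * m * L^2)
= 2^2 * (6.626e-34)^2 / (8 * 9.109e-31 * (2.47e-9)^2)
= 4 * 4.3904e-67 / (8 * 9.109e-31 * 6.1009e-18)
= 3.9501e-20 J
= 0.2466 eV

0.2466


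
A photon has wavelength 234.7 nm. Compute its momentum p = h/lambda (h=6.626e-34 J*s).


p = h / lambda
= 6.626e-34 / (234.7e-9)
= 6.626e-34 / 2.3470e-07
= 2.8232e-27 kg*m/s

2.8232e-27


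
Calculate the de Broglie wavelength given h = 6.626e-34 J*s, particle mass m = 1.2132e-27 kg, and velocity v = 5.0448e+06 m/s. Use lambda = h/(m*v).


lambda = h / (m * v)
= 6.626e-34 / (1.2132e-27 * 5.0448e+06)
= 6.626e-34 / 6.1204e-21
= 1.0826e-13 m

1.0826e-13


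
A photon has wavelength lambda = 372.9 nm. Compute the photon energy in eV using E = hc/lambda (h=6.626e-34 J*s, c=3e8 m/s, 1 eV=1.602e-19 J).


E = hc / lambda
= (6.626e-34)(3e8) / (372.9e-9)
= 1.9878e-25 / 3.7290e-07
= 5.3307e-19 J
Converting to eV: 5.3307e-19 / 1.602e-19
= 3.3275 eV

3.3275


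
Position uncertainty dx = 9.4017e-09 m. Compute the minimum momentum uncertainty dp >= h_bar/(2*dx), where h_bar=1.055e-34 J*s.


dp = h_bar / (2 * dx)
= 1.055e-34 / (2 * 9.4017e-09)
= 1.055e-34 / 1.8803e-08
= 5.6107e-27 kg*m/s

5.6107e-27


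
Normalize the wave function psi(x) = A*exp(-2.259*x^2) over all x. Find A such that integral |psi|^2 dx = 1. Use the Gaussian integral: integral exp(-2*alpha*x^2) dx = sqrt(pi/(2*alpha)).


integral |psi|^2 dx = A^2 * sqrt(pi/(2*alpha)) = 1
A^2 = sqrt(2*alpha/pi)
= sqrt(2 * 2.259 / pi)
= 1.199218
A = sqrt(1.199218)
= 1.0951

1.0951


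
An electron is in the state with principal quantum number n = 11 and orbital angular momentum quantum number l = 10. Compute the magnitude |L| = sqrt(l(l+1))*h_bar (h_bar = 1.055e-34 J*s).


L = sqrt(l*(l+1)) * h_bar
= sqrt(10 * 11) * 1.055e-34
= sqrt(110) * 1.055e-34
= 10.4881 * 1.055e-34
= 1.1065e-33 J*s

1.1065e-33


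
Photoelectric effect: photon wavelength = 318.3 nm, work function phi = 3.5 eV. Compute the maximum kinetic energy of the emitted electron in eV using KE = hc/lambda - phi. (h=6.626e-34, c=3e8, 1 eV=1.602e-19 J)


E_photon = hc / lambda
= (6.626e-34)(3e8) / (318.3e-9)
= 6.2451e-19 J
= 3.8983 eV
KE = E_photon - phi
= 3.8983 - 3.5
= 0.3983 eV

0.3983


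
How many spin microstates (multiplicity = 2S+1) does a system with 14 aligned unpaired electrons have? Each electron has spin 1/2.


Total spin S = N * (1/2) = 14 * 0.5 = 7.0
Spin multiplicity = 2S + 1
= 2 * 7.0 + 1
= 15

15


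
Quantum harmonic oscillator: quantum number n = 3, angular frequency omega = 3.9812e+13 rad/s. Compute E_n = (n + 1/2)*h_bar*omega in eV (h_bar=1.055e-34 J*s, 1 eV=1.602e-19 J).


E = (n + 1/2) * h_bar * omega
= (3 + 0.5) * 1.055e-34 * 3.9812e+13
= 3.5 * 4.2002e-21
= 1.4701e-20 J
= 0.0918 eV

0.0918


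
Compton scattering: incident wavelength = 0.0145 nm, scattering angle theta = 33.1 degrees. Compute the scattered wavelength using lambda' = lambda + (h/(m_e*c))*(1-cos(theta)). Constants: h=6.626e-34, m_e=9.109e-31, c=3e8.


Compton wavelength: h/(m_e*c) = 2.4247e-12 m
d_lambda = 2.4247e-12 * (1 - cos(33.1 deg))
= 2.4247e-12 * 0.162281
= 3.9348e-13 m = 0.000393 nm
lambda' = 0.0145 + 0.000393
= 0.014893 nm

0.014893


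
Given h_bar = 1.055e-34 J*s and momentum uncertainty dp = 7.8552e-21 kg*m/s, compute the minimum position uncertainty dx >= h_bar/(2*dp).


dx = h_bar / (2 * dp)
= 1.055e-34 / (2 * 7.8552e-21)
= 1.055e-34 / 1.5710e-20
= 6.7153e-15 m

6.7153e-15


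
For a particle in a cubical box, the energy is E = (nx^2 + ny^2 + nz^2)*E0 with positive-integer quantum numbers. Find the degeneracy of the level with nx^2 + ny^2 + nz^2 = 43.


Enumerate all (nx, ny, nz) with nx^2 + ny^2 + nz^2 = 43:
(3,3,5)
(3,5,3)
(5,3,3)
Total degeneracy = 3

3


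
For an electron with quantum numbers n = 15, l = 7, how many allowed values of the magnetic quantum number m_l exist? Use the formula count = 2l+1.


m_l ranges from -l to +l in integer steps
So m_l goes from -7 to +7
Count = 2l + 1 = 2*7 + 1
= 15

15


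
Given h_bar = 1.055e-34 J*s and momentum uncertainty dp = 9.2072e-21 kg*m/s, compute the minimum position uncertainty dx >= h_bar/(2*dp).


dx = h_bar / (2 * dp)
= 1.055e-34 / (2 * 9.2072e-21)
= 1.055e-34 / 1.8414e-20
= 5.7292e-15 m

5.7292e-15


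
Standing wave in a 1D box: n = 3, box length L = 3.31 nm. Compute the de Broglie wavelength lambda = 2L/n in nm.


lambda = 2L / n
= 2 * 3.31 / 3
= 6.62 / 3
= 2.2067 nm

2.2067


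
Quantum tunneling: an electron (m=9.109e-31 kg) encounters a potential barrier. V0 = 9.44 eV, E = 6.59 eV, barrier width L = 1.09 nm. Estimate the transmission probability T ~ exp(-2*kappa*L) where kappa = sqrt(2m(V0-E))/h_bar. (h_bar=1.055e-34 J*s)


V0 - E = 2.85 eV = 4.5657e-19 J
kappa = sqrt(2 * m * (V0-E)) / h_bar
= sqrt(2 * 9.109e-31 * 4.5657e-19) / 1.055e-34
= 8.6447e+09 /m
2*kappa*L = 2 * 8.6447e+09 * 1.09e-9
= 18.8455
T = exp(-18.8455) = 6.538765e-09

6.538765e-09


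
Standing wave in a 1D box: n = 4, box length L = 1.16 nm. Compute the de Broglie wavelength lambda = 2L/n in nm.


lambda = 2L / n
= 2 * 1.16 / 4
= 2.32 / 4
= 0.58 nm

0.58


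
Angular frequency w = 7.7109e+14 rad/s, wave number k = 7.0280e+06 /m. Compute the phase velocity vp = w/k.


vp = w / k
= 7.7109e+14 / 7.0280e+06
= 1.0972e+08 m/s

1.0972e+08


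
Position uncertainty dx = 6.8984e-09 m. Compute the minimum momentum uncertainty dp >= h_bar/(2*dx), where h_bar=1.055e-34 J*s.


dp = h_bar / (2 * dx)
= 1.055e-34 / (2 * 6.8984e-09)
= 1.055e-34 / 1.3797e-08
= 7.6467e-27 kg*m/s

7.6467e-27


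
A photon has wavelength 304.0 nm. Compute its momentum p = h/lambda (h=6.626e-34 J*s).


p = h / lambda
= 6.626e-34 / (304.0e-9)
= 6.626e-34 / 3.0400e-07
= 2.1796e-27 kg*m/s

2.1796e-27


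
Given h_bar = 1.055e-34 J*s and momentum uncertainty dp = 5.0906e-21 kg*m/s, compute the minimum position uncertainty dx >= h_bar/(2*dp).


dx = h_bar / (2 * dp)
= 1.055e-34 / (2 * 5.0906e-21)
= 1.055e-34 / 1.0181e-20
= 1.0362e-14 m

1.0362e-14


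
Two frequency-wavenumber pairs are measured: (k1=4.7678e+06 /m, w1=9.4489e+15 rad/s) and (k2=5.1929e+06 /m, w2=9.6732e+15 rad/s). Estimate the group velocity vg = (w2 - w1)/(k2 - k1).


vg = (w2 - w1) / (k2 - k1)
= (9.6732e+15 - 9.4489e+15) / (5.1929e+06 - 4.7678e+06)
= 2.2430e+14 / 4.2510e+05
= 5.2764e+08 m/s

5.2764e+08


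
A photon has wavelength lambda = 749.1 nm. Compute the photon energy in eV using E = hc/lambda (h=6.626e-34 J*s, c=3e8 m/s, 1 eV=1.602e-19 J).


E = hc / lambda
= (6.626e-34)(3e8) / (749.1e-9)
= 1.9878e-25 / 7.4910e-07
= 2.6536e-19 J
Converting to eV: 2.6536e-19 / 1.602e-19
= 1.6564 eV

1.6564


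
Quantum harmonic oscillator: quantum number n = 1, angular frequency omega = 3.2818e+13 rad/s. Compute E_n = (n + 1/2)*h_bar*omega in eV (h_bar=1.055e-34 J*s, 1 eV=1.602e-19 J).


E = (n + 1/2) * h_bar * omega
= (1 + 0.5) * 1.055e-34 * 3.2818e+13
= 1.5 * 3.4623e-21
= 5.1934e-21 J
= 0.0324 eV

0.0324


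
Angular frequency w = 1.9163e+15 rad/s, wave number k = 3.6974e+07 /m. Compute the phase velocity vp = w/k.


vp = w / k
= 1.9163e+15 / 3.6974e+07
= 5.1828e+07 m/s

5.1828e+07


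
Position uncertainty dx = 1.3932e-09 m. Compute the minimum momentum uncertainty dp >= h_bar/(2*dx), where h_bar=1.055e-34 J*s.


dp = h_bar / (2 * dx)
= 1.055e-34 / (2 * 1.3932e-09)
= 1.055e-34 / 2.7864e-09
= 3.7862e-26 kg*m/s

3.7862e-26
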